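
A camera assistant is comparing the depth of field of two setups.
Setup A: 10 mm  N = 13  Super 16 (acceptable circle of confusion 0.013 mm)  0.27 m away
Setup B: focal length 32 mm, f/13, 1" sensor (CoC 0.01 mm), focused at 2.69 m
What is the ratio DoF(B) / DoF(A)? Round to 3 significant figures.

6.97

Setup A: H = 10²/(13×0.013) + 10 ≈ 601.7 mm; DoF = Df − Dn = 481.63 − 187.58 ≈ 294.05 mm.
Setup B: H = 32²/(13×0.01) + 32 ≈ 7908.9 mm; DoF = Df − Dn = 4060.0 − 2011.3 ≈ 2048.7 mm.
Ratio = 2048.7 / 294.05 ≈ 6.97.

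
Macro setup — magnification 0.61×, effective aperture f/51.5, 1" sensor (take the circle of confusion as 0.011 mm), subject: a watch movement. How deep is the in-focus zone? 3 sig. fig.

3.04 mm

At magnification m, DoF ≈ 2·N_eff·c/m² = 2 × 51.5 × 0.011 / 0.61² = 1.133 / 0.3721 ≈ 3.04 mm.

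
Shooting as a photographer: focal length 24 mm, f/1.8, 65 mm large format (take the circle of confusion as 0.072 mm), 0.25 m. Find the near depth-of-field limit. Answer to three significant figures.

Hyperfocal distance H = f²/(N·c) + f = 24²/(1.8 × 0.072) + 24 = 576/0.1296 + 24 ≈ 4468.4 mm ≈ 4.468 m.
Near limit Dn = s·(H − f)/(H + s − 2f) = 250 × (4468.4 − 24) / (4468.4 + 250 − 2 × 24) = 250 × 4444.4 / 4670.4 ≈ 237.90 mm.

238 mm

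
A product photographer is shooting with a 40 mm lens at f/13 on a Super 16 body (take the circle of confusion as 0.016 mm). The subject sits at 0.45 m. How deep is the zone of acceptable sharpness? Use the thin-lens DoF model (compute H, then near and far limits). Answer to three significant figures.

48.1 mm

Hyperfocal distance H = f²/(N·c) + f = 40²/(13 × 0.016) + 40 = 1600/0.208 + 40 ≈ 7732.3 mm ≈ 7.732 m.
Near limit Dn = s·(H − f)/(H + s − 2f) = 450 × (7732.3 − 40) / (7732.3 + 450 − 2 × 40) = 450 × 7692.3 / 8102.3 ≈ 427.229 mm.
Far limit Df = s·(H − f)/(H − s) = 450 × (7732.3 − 40) / (7732.3 − 450) = 450 × 7692.3 / 7282.3 ≈ 475.335 mm.
Depth of field = Df − Dn = 475.335 − 427.229 ≈ 48.106 mm.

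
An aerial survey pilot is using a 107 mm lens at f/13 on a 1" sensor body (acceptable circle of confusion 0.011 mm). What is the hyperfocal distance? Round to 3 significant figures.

Hyperfocal distance H = f²/(N·c) + f = 107²/(13 × 0.011) + 107 = 11449/0.143 + 107 ≈ 80169.9 mm ≈ 80.2 m.

80.2 m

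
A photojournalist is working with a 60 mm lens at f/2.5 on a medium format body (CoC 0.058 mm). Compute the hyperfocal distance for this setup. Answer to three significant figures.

24.9 m

Hyperfocal distance H = f²/(N·c) + f = 60²/(2.5 × 0.058) + 60 = 3600/0.145 + 60 ≈ 24887.6 mm ≈ 24.9 m.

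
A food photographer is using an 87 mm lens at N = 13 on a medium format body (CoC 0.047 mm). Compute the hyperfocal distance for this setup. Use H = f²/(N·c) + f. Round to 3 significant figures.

12.5 m

Hyperfocal distance H = f²/(N·c) + f = 87²/(13 × 0.047) + 87 = 7569/0.611 + 87 ≈ 12474.9 mm ≈ 12.5 m.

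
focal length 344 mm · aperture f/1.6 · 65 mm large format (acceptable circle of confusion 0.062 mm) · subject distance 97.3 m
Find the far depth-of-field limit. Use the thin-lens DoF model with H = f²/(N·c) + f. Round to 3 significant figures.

Hyperfocal distance H = f²/(N·c) + f = 344²/(1.6 × 0.062) + 344 = 118336/0.0992 + 344 ≈ 1193247.2 mm ≈ 1193 m.
Far limit Df = s·(H − f)/(H − s) = 97300 × (1193247.2 − 344) / (1193247.2 − 97300) = 97300 × 1192903.2 / 1095947.2 ≈ 105908 mm ≈ 106 m.

106 m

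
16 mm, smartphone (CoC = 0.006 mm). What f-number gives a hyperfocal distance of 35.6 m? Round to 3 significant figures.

f/1.20

Rearrange H = f²/(N·c) + f for N: N = f² / ((H − f)·c).
N = 16² / ((35600 − 16) × 0.006) = 256 / 213.5 ≈ 1.20.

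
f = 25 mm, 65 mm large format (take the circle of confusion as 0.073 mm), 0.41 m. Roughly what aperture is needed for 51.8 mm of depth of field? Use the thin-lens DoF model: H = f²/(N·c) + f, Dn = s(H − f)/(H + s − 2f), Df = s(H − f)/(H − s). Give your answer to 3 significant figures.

Write h = H − f = f²/(N·c). The thin-lens limits are Dn = s·h/(h + (s−f)) and Df = s·h/(h − (s−f)), so DoF = Df − Dn = 2·s·(s−f)·h / (h² − (s−f)²).
That is a quadratic in h: DoF·h² − 2·s·(s−f)·h − DoF·(s−f)² = 0 ⇒ h = (s−f)·(s + √(s² + DoF²)) / DoF = 385 × (410 + √(410² + 51.8²)) / 51.8 = 385 × (410 + 413.259) / 51.8 ≈ 6118.8 mm.
Then N = f²/(c·h) = 25² / (0.073 × 6118.8) = 625 / 446.67 ≈ 1.40.

f/1.40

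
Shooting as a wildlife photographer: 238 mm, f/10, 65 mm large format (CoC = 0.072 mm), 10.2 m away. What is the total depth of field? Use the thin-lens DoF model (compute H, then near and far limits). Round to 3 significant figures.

Hyperfocal distance H = f²/(N·c) + f = 238²/(10 × 0.072) + 238 = 56644/0.72 + 238 ≈ 78910.2 mm ≈ 78.91 m.
Near limit Dn = s·(H − f)/(H + s − 2f) = 10200 × (78910.2 − 238) / (78910.2 + 10200 − 2 × 238) = 10200 × 78672.2 / 88634.2 ≈ 9053.6 mm.
Far limit Df = s·(H − f)/(H − s) = 10200 × (78910.2 − 238) / (78910.2 − 10200) = 10200 × 78672.2 / 68710.2 ≈ 11678.9 mm.
Depth of field = Df − Dn = 11678.9 − 9053.6 ≈ 2625.3 mm ≈ 2.63 m.

2.63 m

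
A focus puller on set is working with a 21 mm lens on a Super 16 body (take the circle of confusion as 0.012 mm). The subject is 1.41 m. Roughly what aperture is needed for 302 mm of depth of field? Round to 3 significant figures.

f/2.80

Write h = H − f = f²/(N·c). The thin-lens limits are Dn = s·h/(h + (s−f)) and Df = s·h/(h − (s−f)), so DoF = Df − Dn = 2·s·(s−f)·h / (h² − (s−f)²).
That is a quadratic in h: DoF·h² − 2·s·(s−f)·h − DoF·(s−f)² = 0 ⇒ h = (s−f)·(s + √(s² + DoF²)) / DoF = 1389 × (1410 + √(1410² + 302²)) / 302 = 1389 × (1410 + 1441.98) / 302 ≈ 13117 mm.
Then N = f²/(c·h) = 21² / (0.012 × 13117) = 441 / 157.41 ≈ 2.80.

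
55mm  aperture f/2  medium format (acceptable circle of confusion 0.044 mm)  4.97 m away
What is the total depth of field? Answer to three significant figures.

Hyperfocal distance H = f²/(N·c) + f = 55²/(2 × 0.044) + 55 = 3025/0.088 + 55 ≈ 34430.0 mm ≈ 34.43 m.
Near limit Dn = s·(H − f)/(H + s − 2f) = 4970 × (34430.0 − 55) / (34430.0 + 4970 − 2 × 55) = 4970 × 34375.0 / 39290.0 ≈ 4348.3 mm.
Far limit Df = s·(H − f)/(H − s) = 4970 × (34430.0 − 55) / (34430.0 − 4970) = 4970 × 34375.0 / 29460.0 ≈ 5799.2 mm.
Depth of field = Df − Dn = 5799.2 − 4348.3 ≈ 1450.9 mm ≈ 1.45 m.

1.45 m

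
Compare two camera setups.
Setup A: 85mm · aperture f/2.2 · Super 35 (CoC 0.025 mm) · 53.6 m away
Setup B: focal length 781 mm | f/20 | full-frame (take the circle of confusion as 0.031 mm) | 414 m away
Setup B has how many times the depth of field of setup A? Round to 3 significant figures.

8.06

Setup A: H = 85²/(2.2×0.025) + 85 ≈ 131448.6 mm; DoF = Df − Dn = 90446 − 38085 ≈ 52361 mm.
Setup B: H = 781²/(20×0.031) + 781 ≈ 984589.1 mm; DoF = Df − Dn = 713818 − 291545 ≈ 422273 mm.
Ratio = 422273 / 52361 ≈ 8.06.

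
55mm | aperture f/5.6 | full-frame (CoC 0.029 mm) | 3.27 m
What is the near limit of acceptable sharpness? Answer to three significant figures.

2.79 m

Hyperfocal distance H = f²/(N·c) + f = 55²/(5.6 × 0.029) + 55 = 3025/0.1624 + 55 ≈ 18681.8 mm ≈ 18.68 m.
Near limit Dn = s·(H − f)/(H + s − 2f) = 3270 × (18681.8 − 55) / (18681.8 + 3270 − 2 × 55) = 3270 × 18626.8 / 21841.8 ≈ 2788.7 mm ≈ 2.79 m.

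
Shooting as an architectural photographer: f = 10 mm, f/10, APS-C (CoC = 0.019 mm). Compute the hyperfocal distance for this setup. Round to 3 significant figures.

Hyperfocal distance H = f²/(N·c) + f = 10²/(10 × 0.019) + 10 = 100/0.19 + 10 ≈ 536.3 mm ≈ 0.536 m.

0.536 m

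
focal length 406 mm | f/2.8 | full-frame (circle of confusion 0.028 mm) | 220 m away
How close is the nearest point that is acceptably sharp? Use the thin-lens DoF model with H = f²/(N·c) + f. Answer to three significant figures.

199 m

Hyperfocal distance H = f²/(N·c) + f = 406²/(2.8 × 0.028) + 406 = 164836/0.0784 + 406 ≈ 2102906.0 mm ≈ 2103 m.
Near limit Dn = s·(H − f)/(H + s − 2f) = 220000 × (2102906.0 − 406) / (2102906.0 + 220000 − 2 × 406) = 220000 × 2102500.0 / 2322094.0 ≈ 199195 mm ≈ 199 m.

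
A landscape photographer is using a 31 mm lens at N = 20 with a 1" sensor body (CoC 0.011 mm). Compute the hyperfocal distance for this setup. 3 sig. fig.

Hyperfocal distance H = f²/(N·c) + f = 31²/(20 × 0.011) + 31 = 961/0.22 + 31 ≈ 4399.2 mm ≈ 4.40 m.

4.40 m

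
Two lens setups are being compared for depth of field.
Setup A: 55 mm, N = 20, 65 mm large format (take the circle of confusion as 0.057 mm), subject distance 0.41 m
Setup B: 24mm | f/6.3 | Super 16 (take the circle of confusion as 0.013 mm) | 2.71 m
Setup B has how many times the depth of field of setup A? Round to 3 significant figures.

Setup A: H = 55²/(20×0.057) + 55 ≈ 2708.5 mm; DoF = Df − Dn = 473.32 − 361.62 ≈ 111.70 mm.
Setup B: H = 24²/(6.3×0.013) + 24 ≈ 7057.0 mm; DoF = Df − Dn = 4384.5 − 1961.0 ≈ 2423.5 mm.
Ratio = 2423.5 / 111.70 ≈ 21.7.

21.7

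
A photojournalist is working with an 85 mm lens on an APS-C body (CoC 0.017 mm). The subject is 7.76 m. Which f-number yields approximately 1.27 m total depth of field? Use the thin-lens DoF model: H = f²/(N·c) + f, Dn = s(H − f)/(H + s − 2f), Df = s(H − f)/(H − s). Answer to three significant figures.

Write h = H − f = f²/(N·c). The thin-lens limits are Dn = s·h/(h + (s−f)) and Df = s·h/(h − (s−f)), so DoF = Df − Dn = 2·s·(s−f)·h / (h² − (s−f)²).
That is a quadratic in h: DoF·h² − 2·s·(s−f)·h − DoF·(s−f)² = 0 ⇒ h = (s−f)·(s + √(s² + DoF²)) / DoF = 7675 × (7760 + √(7760² + 1270²)) / 1270 = 7675 × (7760 + 7863.24) / 1270 ≈ 94416 mm.
Then N = f²/(c·h) = 85² / (0.017 × 94416) = 7225 / 1605.1 ≈ 4.50.

f/4.50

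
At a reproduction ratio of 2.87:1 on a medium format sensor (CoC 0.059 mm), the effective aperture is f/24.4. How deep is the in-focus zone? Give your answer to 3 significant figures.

At magnification m, DoF ≈ 2·N_eff·c/m² = 2 × 24.4 × 0.059 / 2.87² = 2.879 / 8.237 ≈ 0.35 mm.

0.350 mm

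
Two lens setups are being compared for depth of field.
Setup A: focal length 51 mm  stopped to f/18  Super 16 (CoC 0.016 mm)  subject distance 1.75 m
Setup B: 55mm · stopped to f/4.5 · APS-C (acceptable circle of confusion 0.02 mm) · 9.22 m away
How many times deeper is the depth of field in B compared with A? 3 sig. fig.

Setup A: H = 51²/(18×0.016) + 51 ≈ 9082.2 mm; DoF = Df − Dn = 2155.50 − 1472.91 ≈ 682.59 mm.
Setup B: H = 55²/(4.5×0.02) + 55 ≈ 33666.1 mm; DoF = Df − Dn = 12676.6 − 7244.6 ≈ 5432.0 mm.
Ratio = 5432.0 / 682.59 ≈ 7.96.

7.96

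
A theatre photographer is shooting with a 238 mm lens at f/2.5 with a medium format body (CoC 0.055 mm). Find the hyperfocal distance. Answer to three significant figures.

412 m

Hyperfocal distance H = f²/(N·c) + f = 238²/(2.5 × 0.055) + 238 = 56644/0.1375 + 238 ≈ 412194.4 mm ≈ 412 m.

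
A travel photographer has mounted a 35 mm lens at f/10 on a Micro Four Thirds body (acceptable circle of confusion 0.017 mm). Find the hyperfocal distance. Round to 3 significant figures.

Hyperfocal distance H = f²/(N·c) + f = 35²/(10 × 0.017) + 35 = 1225/0.17 + 35 ≈ 7240.9 mm ≈ 7.24 m.

7.24 m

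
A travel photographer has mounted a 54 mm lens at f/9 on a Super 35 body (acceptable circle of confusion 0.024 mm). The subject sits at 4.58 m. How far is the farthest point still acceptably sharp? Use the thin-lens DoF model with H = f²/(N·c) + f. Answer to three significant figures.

6.89 m

Hyperfocal distance H = f²/(N·c) + f = 54²/(9 × 0.024) + 54 = 2916/0.216 + 54 ≈ 13554.0 mm ≈ 13.55 m.
Far limit Df = s·(H − f)/(H − s) = 4580 × (13554.0 − 54) / (13554.0 − 4580) = 4580 × 13500.0 / 8974.0 ≈ 6889.9 mm ≈ 6.89 m.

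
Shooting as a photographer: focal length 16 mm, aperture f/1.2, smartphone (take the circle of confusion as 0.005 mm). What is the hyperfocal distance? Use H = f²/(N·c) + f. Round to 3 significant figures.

42.7 m

Hyperfocal distance H = f²/(N·c) + f = 16²/(1.2 × 0.005) + 16 = 256/0.006 + 16 ≈ 42682.7 mm ≈ 42.7 m.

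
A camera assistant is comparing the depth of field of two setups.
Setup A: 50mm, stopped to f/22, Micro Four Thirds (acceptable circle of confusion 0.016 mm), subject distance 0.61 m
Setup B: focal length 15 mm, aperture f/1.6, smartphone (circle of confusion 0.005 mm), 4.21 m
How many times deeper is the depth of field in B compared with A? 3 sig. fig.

13.3

Setup A: H = 50²/(22×0.016) + 50 ≈ 7152.3 mm; DoF = Df − Dn = 662.214 − 565.418 ≈ 96.796 mm.
Setup B: H = 15²/(1.6×0.005) + 15 ≈ 28140.0 mm; DoF = Df − Dn = 4948.0 − 3663.6 ≈ 1284.4 mm.
Ratio = 1284.4 / 96.796 ≈ 13.3.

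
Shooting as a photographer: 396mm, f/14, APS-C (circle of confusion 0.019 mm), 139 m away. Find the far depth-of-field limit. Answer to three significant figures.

Hyperfocal distance H = f²/(N·c) + f = 396²/(14 × 0.019) + 396 = 156816/0.266 + 396 ≈ 589929.8 mm ≈ 589.9 m.
Far limit Df = s·(H − f)/(H − s) = 139000 × (589929.8 − 396) / (589929.8 − 139000) = 139000 × 589533.8 / 450929.8 ≈ 181725 mm ≈ 182 m.

182 m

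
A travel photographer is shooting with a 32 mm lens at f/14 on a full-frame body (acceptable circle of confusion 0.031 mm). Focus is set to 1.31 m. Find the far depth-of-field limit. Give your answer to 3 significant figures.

Hyperfocal distance H = f²/(N·c) + f = 32²/(14 × 0.031) + 32 = 1024/0.434 + 32 ≈ 2391.4 mm ≈ 2.391 m.
Far limit Df = s·(H − f)/(H − s) = 1310 × (2391.4 − 32) / (2391.4 − 1310) = 1310 × 2359.4 / 1081.4 ≈ 2858.1 mm ≈ 2.86 m.

2.86 m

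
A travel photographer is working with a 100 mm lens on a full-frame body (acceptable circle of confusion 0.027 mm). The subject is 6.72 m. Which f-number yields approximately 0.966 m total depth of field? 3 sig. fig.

Write h = H − f = f²/(N·c). The thin-lens limits are Dn = s·h/(h + (s−f)) and Df = s·h/(h − (s−f)), so DoF = Df − Dn = 2·s·(s−f)·h / (h² − (s−f)²).
That is a quadratic in h: DoF·h² − 2·s·(s−f)·h − DoF·(s−f)² = 0 ⇒ h = (s−f)·(s + √(s² + DoF²)) / DoF = 6620 × (6720 + √(6720² + 966²)) / 966 = 6620 × (6720 + 6789.08) / 966 ≈ 92578 mm.
Then N = f²/(c·h) = 100² / (0.027 × 92578) = 10000 / 2499.6 ≈ 4.

f/4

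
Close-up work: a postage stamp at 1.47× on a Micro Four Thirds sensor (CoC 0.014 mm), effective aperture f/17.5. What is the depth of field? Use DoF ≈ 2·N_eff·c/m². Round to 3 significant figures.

At magnification m, DoF ≈ 2·N_eff·c/m² = 2 × 17.5 × 0.014 / 1.47² = 0.49 / 2.161 ≈ 0.227 mm.

0.227 mm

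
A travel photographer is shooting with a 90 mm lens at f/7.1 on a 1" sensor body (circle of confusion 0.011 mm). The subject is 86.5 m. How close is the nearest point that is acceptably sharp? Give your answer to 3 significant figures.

Hyperfocal distance H = f²/(N·c) + f = 90²/(7.1 × 0.011) + 90 = 8100/0.0781 + 90 ≈ 103803.2 mm ≈ 103.8 m.
Near limit Dn = s·(H − f)/(H + s − 2f) = 86500 × (103803.2 − 90) / (103803.2 + 86500 − 2 × 90) = 86500 × 103713.2 / 190123.2 ≈ 47186 mm ≈ 47.2 m.

47.2 m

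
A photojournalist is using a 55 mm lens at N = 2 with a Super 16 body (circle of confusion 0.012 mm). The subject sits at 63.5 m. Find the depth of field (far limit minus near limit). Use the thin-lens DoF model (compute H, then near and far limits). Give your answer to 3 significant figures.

85.6 m

Hyperfocal distance H = f²/(N·c) + f = 55²/(2 × 0.012) + 55 = 3025/0.024 + 55 ≈ 126096.7 mm ≈ 126.1 m.
Near limit Dn = s·(H − f)/(H + s − 2f) = 63500 × (126096.7 − 55) / (126096.7 + 63500 − 2 × 55) = 63500 × 126041.7 / 189486.7 ≈ 42239 mm.
Far limit Df = s·(H − f)/(H − s) = 63500 × (126096.7 − 55) / (126096.7 − 63500) = 63500 × 126041.7 / 62596.7 ≈ 127861 mm.
Depth of field = Df − Dn = 127861 − 42239 ≈ 85622 mm ≈ 85.6 m.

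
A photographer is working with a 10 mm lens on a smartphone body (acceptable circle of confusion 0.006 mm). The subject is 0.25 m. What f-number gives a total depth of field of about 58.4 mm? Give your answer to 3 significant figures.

Write h = H − f = f²/(N·c). The thin-lens limits are Dn = s·h/(h + (s−f)) and Df = s·h/(h − (s−f)), so DoF = Df − Dn = 2·s·(s−f)·h / (h² − (s−f)²).
That is a quadratic in h: DoF·h² − 2·s·(s−f)·h − DoF·(s−f)² = 0 ⇒ h = (s−f)·(s + √(s² + DoF²)) / DoF = 240 × (250 + √(250² + 58.4²)) / 58.4 = 240 × (250 + 256.731) / 58.4 ≈ 2082.5 mm.
Then N = f²/(c·h) = 10² / (0.006 × 2082.5) = 100 / 12.495 ≈ 8.

f/8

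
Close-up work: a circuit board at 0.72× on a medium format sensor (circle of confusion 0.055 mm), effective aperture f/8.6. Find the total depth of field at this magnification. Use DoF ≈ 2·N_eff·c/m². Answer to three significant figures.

1.82 mm

At magnification m, DoF ≈ 2·N_eff·c/m² = 2 × 8.6 × 0.055 / 0.72² = 0.946 / 0.5184 ≈ 1.82 mm.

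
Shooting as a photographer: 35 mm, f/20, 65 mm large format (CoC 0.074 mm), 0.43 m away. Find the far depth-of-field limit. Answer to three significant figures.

Hyperfocal distance H = f²/(N·c) + f = 35²/(20 × 0.074) + 35 = 1225/1.48 + 35 ≈ 862.7 mm ≈ 0.863 m.
Far limit Df = s·(H − f)/(H − s) = 430 × (862.7 − 35) / (862.7 − 430) = 430 × 827.7 / 432.7 ≈ 822.53 mm ≈ 0.823 m.

0.823 m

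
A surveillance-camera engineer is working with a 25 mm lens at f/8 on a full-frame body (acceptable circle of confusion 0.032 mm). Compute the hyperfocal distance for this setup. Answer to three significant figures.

Hyperfocal distance H = f²/(N·c) + f = 25²/(8 × 0.032) + 25 = 625/0.256 + 25 ≈ 2466.4 mm ≈ 2.47 m.

2.47 m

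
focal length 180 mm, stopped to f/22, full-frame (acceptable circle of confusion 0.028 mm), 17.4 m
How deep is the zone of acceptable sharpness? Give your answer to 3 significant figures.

12.8 m

Hyperfocal distance H = f²/(N·c) + f = 180²/(22 × 0.028) + 180 = 32400/0.616 + 180 ≈ 52777.4 mm ≈ 52.78 m.
Near limit Dn = s·(H − f)/(H + s − 2f) = 17400 × (52777.4 − 180) / (52777.4 + 17400 − 2 × 180) = 17400 × 52597.4 / 69817.4 ≈ 13108 mm.
Far limit Df = s·(H − f)/(H − s) = 17400 × (52777.4 − 180) / (52777.4 − 17400) = 17400 × 52597.4 / 35377.4 ≈ 25869 mm.
Depth of field = Df − Dn = 25869 − 13108 ≈ 12761 mm ≈ 12.8 m.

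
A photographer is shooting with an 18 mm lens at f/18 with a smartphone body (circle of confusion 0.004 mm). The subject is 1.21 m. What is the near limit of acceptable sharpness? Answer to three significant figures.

0.957 m

Hyperfocal distance H = f²/(N·c) + f = 18²/(18 × 0.004) + 18 = 324/0.072 + 18 ≈ 4518.0 mm ≈ 4.518 m.
Near limit Dn = s·(H − f)/(H + s − 2f) = 1210 × (4518.0 − 18) / (4518.0 + 1210 − 2 × 18) = 1210 × 4500.0 / 5692.0 ≈ 956.61 mm ≈ 0.957 m.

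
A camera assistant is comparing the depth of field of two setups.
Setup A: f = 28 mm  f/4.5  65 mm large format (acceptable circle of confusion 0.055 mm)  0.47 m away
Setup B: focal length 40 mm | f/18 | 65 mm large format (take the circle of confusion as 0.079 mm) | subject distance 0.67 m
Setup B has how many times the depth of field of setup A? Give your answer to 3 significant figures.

Setup A: H = 28²/(4.5×0.055) + 28 ≈ 3195.7 mm; DoF = Df − Dn = 546.22 − 412.45 ≈ 133.77 mm.
Setup B: H = 40²/(18×0.079) + 40 ≈ 1165.2 mm; DoF = Df − Dn = 1522.4 − 429.5 ≈ 1092.9 mm.
Ratio = 1092.9 / 133.77 ≈ 8.17.

8.17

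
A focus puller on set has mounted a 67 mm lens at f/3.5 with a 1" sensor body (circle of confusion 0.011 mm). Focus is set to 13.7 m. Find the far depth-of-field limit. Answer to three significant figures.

15.5 m

Hyperfocal distance H = f²/(N·c) + f = 67²/(3.5 × 0.011) + 67 = 4489/0.0385 + 67 ≈ 116664.4 mm ≈ 116.7 m.
Far limit Df = s·(H − f)/(H − s) = 13700 × (116664.4 − 67) / (116664.4 − 13700) = 13700 × 116597.4 / 102964.4 ≈ 15514 mm ≈ 15.5 m.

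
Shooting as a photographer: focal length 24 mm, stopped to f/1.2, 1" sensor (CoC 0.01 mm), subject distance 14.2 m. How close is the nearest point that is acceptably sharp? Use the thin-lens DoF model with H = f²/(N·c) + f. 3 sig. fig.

Hyperfocal distance H = f²/(N·c) + f = 24²/(1.2 × 0.01) + 24 = 576/0.012 + 24 ≈ 48024.0 mm ≈ 48.02 m.
Near limit Dn = s·(H − f)/(H + s − 2f) = 14200 × (48024.0 − 24) / (48024.0 + 14200 − 2 × 24) = 14200 × 48000.0 / 62176.0 ≈ 10962 mm ≈ 11.0 m.

11.0 m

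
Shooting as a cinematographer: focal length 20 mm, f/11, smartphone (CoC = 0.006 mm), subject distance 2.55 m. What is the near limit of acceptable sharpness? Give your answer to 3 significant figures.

Hyperfocal distance H = f²/(N·c) + f = 20²/(11 × 0.006) + 20 = 400/0.066 + 20 ≈ 6080.6 mm ≈ 6.081 m.
Near limit Dn = s·(H − f)/(H + s − 2f) = 2550 × (6080.6 − 20) / (6080.6 + 2550 − 2 × 20) = 2550 × 6060.6 / 8590.6 ≈ 1799.0 mm ≈ 1.80 m.

1.80 m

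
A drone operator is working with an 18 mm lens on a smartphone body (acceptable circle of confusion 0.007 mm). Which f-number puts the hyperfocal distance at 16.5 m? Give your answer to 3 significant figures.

f/2.81

Rearrange H = f²/(N·c) + f for N: N = f² / ((H − f)·c).
N = 18² / ((16500 − 18) × 0.007) = 324 / 115.4 ≈ 2.81.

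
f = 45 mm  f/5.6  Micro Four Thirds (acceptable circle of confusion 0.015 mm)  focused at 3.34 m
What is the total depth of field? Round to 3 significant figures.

0.930 m

Hyperfocal distance H = f²/(N·c) + f = 45²/(5.6 × 0.015) + 45 = 2025/0.084 + 45 ≈ 24152.1 mm ≈ 24.15 m.
Near limit Dn = s·(H − f)/(H + s − 2f) = 3340 × (24152.1 − 45) / (24152.1 + 3340 − 2 × 45) = 3340 × 24107.1 / 27402.1 ≈ 2938.38 mm.
Far limit Df = s·(H − f)/(H − s) = 3340 × (24152.1 − 45) / (24152.1 − 3340) = 3340 × 24107.1 / 20812.1 ≈ 3868.79 mm.
Depth of field = Df − Dn = 3868.79 − 2938.38 ≈ 930.41 mm ≈ 0.930 m.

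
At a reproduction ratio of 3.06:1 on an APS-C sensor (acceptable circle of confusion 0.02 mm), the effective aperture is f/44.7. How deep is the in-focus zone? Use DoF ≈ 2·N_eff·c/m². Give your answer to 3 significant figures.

At magnification m, DoF ≈ 2·N_eff·c/m² = 2 × 44.7 × 0.02 / 3.06² = 1.788 / 9.364 ≈ 0.191 mm.

0.191 mm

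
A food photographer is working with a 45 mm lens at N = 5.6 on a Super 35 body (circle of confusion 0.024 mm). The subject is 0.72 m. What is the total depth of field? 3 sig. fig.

Hyperfocal distance H = f²/(N·c) + f = 45²/(5.6 × 0.024) + 45 = 2025/0.1344 + 45 ≈ 15112.0 mm ≈ 15.11 m.
Near limit Dn = s·(H − f)/(H + s − 2f) = 720 × (15112.0 − 45) / (15112.0 + 720 − 2 × 45) = 720 × 15067.0 / 15742.0 ≈ 689.127 mm.
Far limit Df = s·(H − f)/(H − s) = 720 × (15112.0 − 45) / (15112.0 − 720) = 720 × 15067.0 / 14392.0 ≈ 753.769 mm.
Depth of field = Df − Dn = 753.769 − 689.127 ≈ 64.642 mm.

64.6 mm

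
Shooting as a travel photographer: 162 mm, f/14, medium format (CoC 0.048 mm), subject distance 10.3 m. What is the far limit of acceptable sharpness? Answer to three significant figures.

13.9 m

Hyperfocal distance H = f²/(N·c) + f = 162²/(14 × 0.048) + 162 = 26244/0.672 + 162 ≈ 39215.6 mm ≈ 39.22 m.
Far limit Df = s·(H − f)/(H − s) = 10300 × (39215.6 − 162) / (39215.6 − 10300) = 10300 × 39053.6 / 28915.6 ≈ 13911 mm ≈ 13.9 m.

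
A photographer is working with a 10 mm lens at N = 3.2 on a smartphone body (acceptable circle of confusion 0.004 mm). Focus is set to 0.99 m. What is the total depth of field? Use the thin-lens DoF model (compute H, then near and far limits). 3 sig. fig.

252 mm

Hyperfocal distance H = f²/(N·c) + f = 10²/(3.2 × 0.004) + 10 = 100/0.0128 + 10 ≈ 7822.5 mm ≈ 7.822 m.
Near limit Dn = s·(H − f)/(H + s − 2f) = 990 × (7822.5 − 10) / (7822.5 + 990 − 2 × 10) = 990 × 7812.5 / 8792.5 ≈ 879.66 mm.
Far limit Df = s·(H − f)/(H − s) = 990 × (7822.5 − 10) / (7822.5 − 990) = 990 × 7812.5 / 6832.5 ≈ 1132.00 mm.
Depth of field = Df − Dn = 1132.00 − 879.66 ≈ 252.34 mm.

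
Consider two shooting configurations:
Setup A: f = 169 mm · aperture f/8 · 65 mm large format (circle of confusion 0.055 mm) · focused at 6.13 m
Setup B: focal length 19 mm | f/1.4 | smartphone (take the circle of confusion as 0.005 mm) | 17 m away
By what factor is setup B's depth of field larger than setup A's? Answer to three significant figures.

11.1

Setup A: H = 169²/(8×0.055) + 169 ≈ 65080.4 mm; DoF = Df − Dn = 6749.9 − 5614.4 ≈ 1135.5 mm.
Setup B: H = 19²/(1.4×0.005) + 19 ≈ 51590.4 mm; DoF = Df − Dn = 25346 − 12789 ≈ 12557 mm.
Ratio = 12557 / 1135.5 ≈ 11.1.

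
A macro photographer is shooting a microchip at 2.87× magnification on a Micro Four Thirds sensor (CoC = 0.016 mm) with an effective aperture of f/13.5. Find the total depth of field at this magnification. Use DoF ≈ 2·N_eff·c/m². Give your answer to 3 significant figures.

At magnification m, DoF ≈ 2·N_eff·c/m² = 2 × 13.5 × 0.016 / 2.87² = 0.432 / 8.237 ≈ 0.0524 mm.

0.0524 mm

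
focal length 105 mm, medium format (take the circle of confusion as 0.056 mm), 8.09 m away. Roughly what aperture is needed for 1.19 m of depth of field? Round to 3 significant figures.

Write h = H − f = f²/(N·c). The thin-lens limits are Dn = s·h/(h + (s−f)) and Df = s·h/(h − (s−f)), so DoF = Df − Dn = 2·s·(s−f)·h / (h² − (s−f)²).
That is a quadratic in h: DoF·h² − 2·s·(s−f)·h − DoF·(s−f)² = 0 ⇒ h = (s−f)·(s + √(s² + DoF²)) / DoF = 7985 × (8090 + √(8090² + 1190²)) / 1190 = 7985 × (8090 + 8177.05) / 1190 ≈ 109153 mm.
Then N = f²/(c·h) = 105² / (0.056 × 109153) = 11025 / 6112.6 ≈ 1.80.

f/1.80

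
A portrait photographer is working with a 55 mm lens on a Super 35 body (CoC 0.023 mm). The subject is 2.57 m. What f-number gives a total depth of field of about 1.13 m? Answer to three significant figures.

Write h = H − f = f²/(N·c). The thin-lens limits are Dn = s·h/(h + (s−f)) and Df = s·h/(h − (s−f)), so DoF = Df − Dn = 2·s·(s−f)·h / (h² − (s−f)²).
That is a quadratic in h: DoF·h² − 2·s·(s−f)·h − DoF·(s−f)² = 0 ⇒ h = (s−f)·(s + √(s² + DoF²)) / DoF = 2515 × (2570 + √(2570² + 1130²)) / 1130 = 2515 × (2570 + 2807.45) / 1130 ≈ 11968 mm.
Then N = f²/(c·h) = 55² / (0.023 × 11968) = 3025 / 275.27 ≈ 11.

f/11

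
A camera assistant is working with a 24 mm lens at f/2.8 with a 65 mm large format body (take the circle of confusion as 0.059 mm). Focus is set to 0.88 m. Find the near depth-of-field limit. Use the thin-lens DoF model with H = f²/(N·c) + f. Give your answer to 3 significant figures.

Hyperfocal distance H = f²/(N·c) + f = 24²/(2.8 × 0.059) + 24 = 576/0.1652 + 24 ≈ 3510.7 mm ≈ 3.511 m.
Near limit Dn = s·(H − f)/(H + s − 2f) = 880 × (3510.7 − 24) / (3510.7 + 880 − 2 × 24) = 880 × 3486.7 / 4342.7 ≈ 706.54 mm ≈ 0.707 m.

0.707 m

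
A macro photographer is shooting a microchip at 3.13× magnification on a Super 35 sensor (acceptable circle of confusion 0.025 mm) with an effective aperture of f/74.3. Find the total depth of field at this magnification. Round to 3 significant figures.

0.379 mm

At magnification m, DoF ≈ 2·N_eff·c/m² = 2 × 74.3 × 0.025 / 3.13² = 3.715 / 9.797 ≈ 0.379 mm.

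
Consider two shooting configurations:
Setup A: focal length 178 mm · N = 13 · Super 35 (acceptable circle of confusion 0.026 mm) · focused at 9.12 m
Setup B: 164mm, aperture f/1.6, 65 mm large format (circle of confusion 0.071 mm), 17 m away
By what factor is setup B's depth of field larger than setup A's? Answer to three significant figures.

1.38

Setup A: H = 178²/(13×0.026) + 178 ≈ 93917.6 mm; DoF = Df − Dn = 10081.7 − 8325.8 ≈ 1755.9 mm.
Setup B: H = 164²/(1.6×0.071) + 164 ≈ 236924.6 mm; DoF = Df − Dn = 18301.4 − 15871.4 ≈ 2430.0 mm.
Ratio = 2430.0 / 1755.9 ≈ 1.38.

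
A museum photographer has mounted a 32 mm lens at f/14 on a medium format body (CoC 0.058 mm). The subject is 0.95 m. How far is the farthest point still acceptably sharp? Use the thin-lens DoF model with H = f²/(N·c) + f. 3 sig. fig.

Hyperfocal distance H = f²/(N·c) + f = 32²/(14 × 0.058) + 32 = 1024/0.812 + 32 ≈ 1293.1 mm ≈ 1.293 m.
Far limit Df = s·(H − f)/(H − s) = 950 × (1293.1 − 32) / (1293.1 − 950) = 950 × 1261.1 / 343.1 ≈ 3491.9 mm ≈ 3.49 m.

3.49 m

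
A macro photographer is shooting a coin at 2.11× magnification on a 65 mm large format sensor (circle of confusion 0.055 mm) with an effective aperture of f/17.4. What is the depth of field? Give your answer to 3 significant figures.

0.430 mm

At magnification m, DoF ≈ 2·N_eff·c/m² = 2 × 17.4 × 0.055 / 2.11² = 1.914 / 4.452 ≈ 0.43 mm.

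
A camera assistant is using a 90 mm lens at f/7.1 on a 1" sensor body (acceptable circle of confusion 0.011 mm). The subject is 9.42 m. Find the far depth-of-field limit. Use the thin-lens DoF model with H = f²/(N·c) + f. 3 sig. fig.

10.4 m

Hyperfocal distance H = f²/(N·c) + f = 90²/(7.1 × 0.011) + 90 = 8100/0.0781 + 90 ≈ 103803.2 mm ≈ 103.8 m.
Far limit Df = s·(H − f)/(H − s) = 9420 × (103803.2 − 90) / (103803.2 − 9420) = 9420 × 103713.2 / 94383.2 ≈ 10351 mm ≈ 10.4 m.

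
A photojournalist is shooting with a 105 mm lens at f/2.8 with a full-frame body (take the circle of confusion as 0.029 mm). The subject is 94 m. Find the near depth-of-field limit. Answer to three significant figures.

Hyperfocal distance H = f²/(N·c) + f = 105²/(2.8 × 0.029) + 105 = 11025/0.0812 + 105 ≈ 135880.9 mm ≈ 135.9 m.
Near limit Dn = s·(H − f)/(H + s − 2f) = 94000 × (135880.9 − 105) / (135880.9 + 94000 − 2 × 105) = 94000 × 135775.9 / 229670.9 ≈ 55571 mm ≈ 55.6 m.

55.6 m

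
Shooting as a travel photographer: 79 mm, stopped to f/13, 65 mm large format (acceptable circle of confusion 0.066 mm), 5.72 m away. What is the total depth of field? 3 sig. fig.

Hyperfocal distance H = f²/(N·c) + f = 79²/(13 × 0.066) + 79 = 6241/0.858 + 79 ≈ 7352.9 mm ≈ 7.353 m.
Near limit Dn = s·(H − f)/(H + s − 2f) = 5720 × (7352.9 − 79) / (7352.9 + 5720 − 2 × 79) = 5720 × 7273.9 / 12914.9 ≈ 3222 mm.
Far limit Df = s·(H − f)/(H − s) = 5720 × (7352.9 − 79) / (7352.9 − 5720) = 5720 × 7273.9 / 1632.9 ≈ 25480 mm.
Depth of field = Df − Dn = 25480 − 3222 ≈ 22258 mm ≈ 22.3 m.

22.3 m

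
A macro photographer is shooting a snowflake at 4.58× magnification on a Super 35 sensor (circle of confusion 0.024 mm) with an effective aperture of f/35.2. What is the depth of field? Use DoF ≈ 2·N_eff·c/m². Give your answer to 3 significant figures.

0.0805 mm

At magnification m, DoF ≈ 2·N_eff·c/m² = 2 × 35.2 × 0.024 / 4.58² = 1.69 / 20.98 ≈ 0.0805 mm.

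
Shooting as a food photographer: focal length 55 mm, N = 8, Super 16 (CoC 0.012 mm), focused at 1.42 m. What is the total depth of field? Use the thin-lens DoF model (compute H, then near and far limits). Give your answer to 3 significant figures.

Hyperfocal distance H = f²/(N·c) + f = 55²/(8 × 0.012) + 55 = 3025/0.096 + 55 ≈ 31565.4 mm ≈ 31.57 m.
Near limit Dn = s·(H − f)/(H + s − 2f) = 1420 × (31565.4 − 55) / (31565.4 + 1420 − 2 × 55) = 1420 × 31510.4 / 32875.4 ≈ 1361.04 mm.
Far limit Df = s·(H − f)/(H − s) = 1420 × (31565.4 − 55) / (31565.4 − 1420) = 1420 × 31510.4 / 30145.4 ≈ 1484.30 mm.
Depth of field = Df − Dn = 1484.30 − 1361.04 ≈ 123.26 mm.

123 mm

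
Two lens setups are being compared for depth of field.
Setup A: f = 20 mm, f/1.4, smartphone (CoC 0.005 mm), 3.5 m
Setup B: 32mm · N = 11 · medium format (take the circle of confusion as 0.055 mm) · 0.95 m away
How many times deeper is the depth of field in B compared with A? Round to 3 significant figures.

Setup A: H = 20²/(1.4×0.005) + 20 ≈ 57162.9 mm; DoF = Df − Dn = 3726.97 − 3299.09 ≈ 427.88 mm.
Setup B: H = 32²/(11×0.055) + 32 ≈ 1724.6 mm; DoF = Df − Dn = 2075.9 − 615.9 ≈ 1460.0 mm.
Ratio = 1460.0 / 427.88 ≈ 3.41.

3.41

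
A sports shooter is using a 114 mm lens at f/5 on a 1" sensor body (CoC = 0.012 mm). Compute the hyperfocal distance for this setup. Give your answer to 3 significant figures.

217 m

Hyperfocal distance H = f²/(N·c) + f = 114²/(5 × 0.012) + 114 = 12996/0.06 + 114 ≈ 216714.0 mm ≈ 217 m.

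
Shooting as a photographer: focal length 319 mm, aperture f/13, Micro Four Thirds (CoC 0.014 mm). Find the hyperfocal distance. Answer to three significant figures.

Hyperfocal distance H = f²/(N·c) + f = 319²/(13 × 0.014) + 319 = 101761/0.182 + 319 ≈ 559445.4 mm ≈ 559 m.

559 m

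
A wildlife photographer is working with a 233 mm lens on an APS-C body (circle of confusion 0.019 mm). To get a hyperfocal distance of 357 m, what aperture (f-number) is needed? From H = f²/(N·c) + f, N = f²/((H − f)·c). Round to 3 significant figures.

f/8.01

Rearrange H = f²/(N·c) + f for N: N = f² / ((H − f)·c).
N = 233² / ((357000 − 233) × 0.019) = 54289 / 6779 ≈ 8.01.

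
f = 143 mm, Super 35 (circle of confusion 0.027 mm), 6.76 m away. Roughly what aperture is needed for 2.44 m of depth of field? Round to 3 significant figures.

Write h = H − f = f²/(N·c). The thin-lens limits are Dn = s·h/(h + (s−f)) and Df = s·h/(h − (s−f)), so DoF = Df − Dn = 2·s·(s−f)·h / (h² − (s−f)²).
That is a quadratic in h: DoF·h² − 2·s·(s−f)·h − DoF·(s−f)² = 0 ⇒ h = (s−f)·(s + √(s² + DoF²)) / DoF = 6617 × (6760 + √(6760² + 2440²)) / 2440 = 6617 × (6760 + 7186.88) / 2440 ≈ 37822 mm.
Then N = f²/(c·h) = 143² / (0.027 × 37822) = 20449 / 1021.2 ≈ 20.

f/20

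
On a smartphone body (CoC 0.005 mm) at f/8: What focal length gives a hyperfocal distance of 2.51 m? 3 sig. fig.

10.0 mm

From H = f²/(N·c) + f, with f ≪ H: f ≈ √(H·N·c) = √(2510 × 8 × 0.005) = √100.40 ≈ 10.02 mm.
The +f correction barely moves this — solving exactly, f² + N·c·f − N·c·H = 0 ⇒ f = (−N·c + √((N·c)² + 4·N·c·H))/2 = (−0.04 + √401.60)/2 ≈ 10.000 mm, so f ≈ 10.0 mm.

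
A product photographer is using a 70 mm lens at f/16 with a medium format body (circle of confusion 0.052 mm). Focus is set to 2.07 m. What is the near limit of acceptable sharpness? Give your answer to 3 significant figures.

Hyperfocal distance H = f²/(N·c) + f = 70²/(16 × 0.052) + 70 = 4900/0.832 + 70 ≈ 5959.4 mm ≈ 5.959 m.
Near limit Dn = s·(H − f)/(H + s − 2f) = 2070 × (5959.4 − 70) / (5959.4 + 2070 − 2 × 70) = 2070 × 5889.4 / 7889.4 ≈ 1545.2 mm ≈ 1.55 m.

1.55 m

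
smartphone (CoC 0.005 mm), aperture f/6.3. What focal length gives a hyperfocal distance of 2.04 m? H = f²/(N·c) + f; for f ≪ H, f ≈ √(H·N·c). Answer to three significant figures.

8.00 mm

From H = f²/(N·c) + f, with f ≪ H: f ≈ √(H·N·c) = √(2040 × 6.3 × 0.005) = √64.260 ≈ 8.016 mm.
Exact: f² + N·c·f − N·c·H = 0 ⇒ f = (−N·c + √((N·c)² + 4·N·c·H))/2 = (−0.0315 + √257.04)/2 ≈ 8.0005 mm ≈ 8.00 mm.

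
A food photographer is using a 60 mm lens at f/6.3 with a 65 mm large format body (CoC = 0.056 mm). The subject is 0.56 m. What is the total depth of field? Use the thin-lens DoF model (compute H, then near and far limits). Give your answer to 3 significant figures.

55.0 mm

Hyperfocal distance H = f²/(N·c) + f = 60²/(6.3 × 0.056) + 60 = 3600/0.3528 + 60 ≈ 10264.1 mm ≈ 10.26 m.
Near limit Dn = s·(H − f)/(H + s − 2f) = 560 × (10264.1 − 60) / (10264.1 + 560 − 2 × 60) = 560 × 10204.1 / 10704.1 ≈ 533.842 mm.
Far limit Df = s·(H − f)/(H − s) = 560 × (10264.1 − 60) / (10264.1 − 560) = 560 × 10204.1 / 9704.1 ≈ 588.854 mm.
Depth of field = Df − Dn = 588.854 − 533.842 ≈ 55.012 mm.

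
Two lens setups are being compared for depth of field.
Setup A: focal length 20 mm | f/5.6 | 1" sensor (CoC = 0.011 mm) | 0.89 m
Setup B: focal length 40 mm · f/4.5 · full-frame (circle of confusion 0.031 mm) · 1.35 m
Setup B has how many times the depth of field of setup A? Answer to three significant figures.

Setup A: H = 20²/(5.6×0.011) + 20 ≈ 6513.5 mm; DoF = Df − Dn = 1027.69 − 784.85 ≈ 242.84 mm.
Setup B: H = 40²/(4.5×0.031) + 40 ≈ 11509.5 mm; DoF = Df − Dn = 1524.07 − 1211.61 ≈ 312.46 mm.
Ratio = 312.46 / 242.84 ≈ 1.29.

1.29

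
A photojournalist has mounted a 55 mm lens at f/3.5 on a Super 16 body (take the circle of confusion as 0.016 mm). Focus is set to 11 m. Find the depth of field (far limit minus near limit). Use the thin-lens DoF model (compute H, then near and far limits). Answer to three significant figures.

Hyperfocal distance H = f²/(N·c) + f = 55²/(3.5 × 0.016) + 55 = 3025/0.056 + 55 ≈ 54072.9 mm ≈ 54.07 m.
Near limit Dn = s·(H − f)/(H + s − 2f) = 11000 × (54072.9 − 55) / (54072.9 + 11000 − 2 × 55) = 11000 × 54017.9 / 64962.9 ≈ 9146.7 mm.
Far limit Df = s·(H − f)/(H − s) = 11000 × (54072.9 − 55) / (54072.9 − 11000) = 11000 × 54017.9 / 43072.9 ≈ 13795.1 mm.
Depth of field = Df − Dn = 13795.1 − 9146.7 ≈ 4648.4 mm ≈ 4.65 m.

4.65 m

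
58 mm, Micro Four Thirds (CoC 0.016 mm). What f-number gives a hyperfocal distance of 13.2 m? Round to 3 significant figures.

f/16

Rearrange H = f²/(N·c) + f for N: N = f² / ((H − f)·c).
N = 58² / ((13200 − 58) × 0.016) = 3364 / 210.3 ≈ 16.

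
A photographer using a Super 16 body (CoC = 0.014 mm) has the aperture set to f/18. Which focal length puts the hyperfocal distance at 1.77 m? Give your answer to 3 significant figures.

From H = f²/(N·c) + f, with f ≪ H: f ≈ √(H·N·c) = √(1770 × 18 × 0.014) = √446.04 ≈ 21.12 mm.
Exact: f² + N·c·f − N·c·H = 0 ⇒ f = (−N·c + √((N·c)² + 4·N·c·H))/2 = (−0.252 + √1784.2)/2 ≈ 20.994 mm ≈ 21.0 mm.

21.0 mm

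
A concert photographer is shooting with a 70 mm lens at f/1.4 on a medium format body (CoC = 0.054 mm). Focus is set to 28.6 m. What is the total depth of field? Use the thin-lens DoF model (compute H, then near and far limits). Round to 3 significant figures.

31.2 m

Hyperfocal distance H = f²/(N·c) + f = 70²/(1.4 × 0.054) + 70 = 4900/0.0756 + 70 ≈ 64884.8 mm ≈ 64.88 m.
Near limit Dn = s·(H − f)/(H + s − 2f) = 28600 × (64884.8 − 70) / (64884.8 + 28600 − 2 × 70) = 28600 × 64814.8 / 93344.8 ≈ 19859 mm.
Far limit Df = s·(H − f)/(H − s) = 28600 × (64884.8 − 70) / (64884.8 − 28600) = 28600 × 64814.8 / 36284.8 ≈ 51088 mm.
Depth of field = Df − Dn = 51088 − 19859 ≈ 31229 mm ≈ 31.2 m.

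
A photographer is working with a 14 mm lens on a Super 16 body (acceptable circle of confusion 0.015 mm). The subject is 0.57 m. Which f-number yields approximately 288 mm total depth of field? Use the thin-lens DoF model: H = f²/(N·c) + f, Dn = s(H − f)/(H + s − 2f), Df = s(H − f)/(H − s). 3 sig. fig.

Write h = H − f = f²/(N·c). The thin-lens limits are Dn = s·h/(h + (s−f)) and Df = s·h/(h − (s−f)), so DoF = Df − Dn = 2·s·(s−f)·h / (h² − (s−f)²).
That is a quadratic in h: DoF·h² − 2·s·(s−f)·h − DoF·(s−f)² = 0 ⇒ h = (s−f)·(s + √(s² + DoF²)) / DoF = 556 × (570 + √(570² + 288²)) / 288 = 556 × (570 + 638.627) / 288 ≈ 2333.3 mm.
Then N = f²/(c·h) = 14² / (0.015 × 2333.3) = 196 / 35.000 ≈ 5.60.

f/5.60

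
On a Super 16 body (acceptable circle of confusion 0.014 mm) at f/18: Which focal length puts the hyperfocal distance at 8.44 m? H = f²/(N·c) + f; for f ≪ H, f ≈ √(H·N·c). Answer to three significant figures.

From H = f²/(N·c) + f, with f ≪ H: f ≈ √(H·N·c) = √(8440 × 18 × 0.014) = √2126.9 ≈ 46.12 mm.
Exact: f² + N·c·f − N·c·H = 0 ⇒ f = (−N·c + √((N·c)² + 4·N·c·H))/2 = (−0.252 + √8507.6)/2 ≈ 45.992 mm ≈ 46.0 mm.

46.0 mm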